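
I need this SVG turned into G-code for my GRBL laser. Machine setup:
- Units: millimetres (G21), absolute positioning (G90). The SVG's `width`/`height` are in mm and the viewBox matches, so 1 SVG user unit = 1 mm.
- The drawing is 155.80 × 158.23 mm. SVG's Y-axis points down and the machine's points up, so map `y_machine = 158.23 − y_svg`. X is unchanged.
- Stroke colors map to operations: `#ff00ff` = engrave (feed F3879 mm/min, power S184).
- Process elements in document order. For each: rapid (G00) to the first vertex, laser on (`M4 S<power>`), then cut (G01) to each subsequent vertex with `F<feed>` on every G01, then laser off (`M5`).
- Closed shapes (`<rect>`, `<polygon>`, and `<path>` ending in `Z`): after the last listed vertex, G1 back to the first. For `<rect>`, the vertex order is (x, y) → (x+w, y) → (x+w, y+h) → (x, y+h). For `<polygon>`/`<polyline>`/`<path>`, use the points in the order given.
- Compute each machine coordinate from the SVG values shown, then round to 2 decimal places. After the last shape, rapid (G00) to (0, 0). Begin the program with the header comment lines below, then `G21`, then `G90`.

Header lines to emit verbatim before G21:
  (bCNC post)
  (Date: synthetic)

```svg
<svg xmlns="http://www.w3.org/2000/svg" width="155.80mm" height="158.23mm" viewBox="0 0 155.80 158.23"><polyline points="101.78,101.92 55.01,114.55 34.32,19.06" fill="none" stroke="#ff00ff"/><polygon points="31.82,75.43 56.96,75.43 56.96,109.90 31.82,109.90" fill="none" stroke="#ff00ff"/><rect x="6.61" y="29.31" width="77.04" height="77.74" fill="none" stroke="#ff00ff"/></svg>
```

(bCNC post)
(Date: synthetic)
G21
G90
G00 X101.78 Y56.31
M4 S184
G01 X55.01 Y43.68 F3879
G01 X34.32 Y139.17 F3879
M5
G00 X31.82 Y82.80
M4 S184
G01 X56.96 Y82.80 F3879
G01 X56.96 Y48.33 F3879
G01 X31.82 Y48.33 F3879
G01 X31.82 Y82.80 F3879
M5
G00 X6.61 Y128.92
M4 S184
G01 X83.65 Y128.92 F3879
G01 X83.65 Y51.18 F3879
G01 X6.61 Y51.18 F3879
G01 X6.61 Y128.92 F3879
M5
G00 X0.00 Y0.00

Since the viewBox matches the mm dimensions, user units are millimetres directly. The only transform is the Y-flip y_m = 158.23 − y_svg.

Shape 1 is a open polyline drawn with `<polyline>`. Its stroke #ff00ff means engrave at S184, F3879. After flipping Y the toolpath is (101.78,56.31) → (55.01,43.68) → (34.32,139.17).

Shape 2 is a rectangle drawn with `<polygon>`. Its stroke #ff00ff means engrave at S184, F3879. After flipping Y the toolpath is (31.82,82.80) → (56.96,82.80) → (56.96,48.33) → (31.82,48.33) → (31.82,82.80), returning to the start.

Shape 3 is a rectangle drawn with `<rect>`. Its stroke #ff00ff means engrave at S184, F3879. After flipping Y the toolpath is (6.61,128.92) → (83.65,128.92) → (83.65,51.18) → (6.61,51.18) → (6.61,128.92), returning to the start.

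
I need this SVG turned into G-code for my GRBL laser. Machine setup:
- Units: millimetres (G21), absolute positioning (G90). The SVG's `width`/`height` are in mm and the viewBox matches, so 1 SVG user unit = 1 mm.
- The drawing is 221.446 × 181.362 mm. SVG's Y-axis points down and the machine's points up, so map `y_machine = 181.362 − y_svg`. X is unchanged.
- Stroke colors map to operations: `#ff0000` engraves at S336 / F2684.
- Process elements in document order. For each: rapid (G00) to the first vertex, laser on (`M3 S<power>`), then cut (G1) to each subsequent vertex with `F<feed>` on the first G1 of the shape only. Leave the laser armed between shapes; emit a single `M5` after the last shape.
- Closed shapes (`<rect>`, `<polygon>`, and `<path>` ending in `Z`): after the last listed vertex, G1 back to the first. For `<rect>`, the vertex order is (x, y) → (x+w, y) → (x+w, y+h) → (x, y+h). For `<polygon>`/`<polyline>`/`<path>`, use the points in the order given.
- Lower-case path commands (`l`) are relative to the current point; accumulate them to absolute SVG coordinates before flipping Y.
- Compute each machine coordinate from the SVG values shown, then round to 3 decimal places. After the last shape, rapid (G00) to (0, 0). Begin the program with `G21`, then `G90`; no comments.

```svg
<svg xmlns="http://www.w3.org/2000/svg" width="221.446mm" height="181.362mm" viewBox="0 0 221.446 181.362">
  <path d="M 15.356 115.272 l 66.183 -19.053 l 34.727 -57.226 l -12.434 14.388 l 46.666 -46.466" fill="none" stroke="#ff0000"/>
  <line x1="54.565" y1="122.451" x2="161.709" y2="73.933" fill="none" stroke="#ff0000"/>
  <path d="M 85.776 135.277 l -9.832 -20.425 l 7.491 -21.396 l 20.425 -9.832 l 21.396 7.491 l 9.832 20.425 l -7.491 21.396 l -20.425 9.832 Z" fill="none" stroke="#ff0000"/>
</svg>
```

viewBox `0 0 221.446 181.362` with mm width/height → 1 unit = 1 mm. Flip: y_m = 181.362 − y_svg.

**Shape 1** — `<path>` open polyline, stroke `#ff0000` → engrave (S336, F2684). Machine vertices: (15.356,66.090) → (81.539,85.143) → (116.266,142.369) → (103.832,127.981) → (150.498,174.447). Open path.

**Shape 2** — `<line>` line segment, stroke `#ff0000` → engrave (S336, F2684). Machine vertices: (54.565,58.911) → (161.709,107.429). Open path.

**Shape 3** — `<path>` regular polygon, stroke `#ff0000` → engrave (S336, F2684). Machine vertices: (85.776,46.085) → (75.944,66.510) → (83.435,87.906) → (103.860,97.738) → (125.256,90.247) → (135.088,69.822) → (127.597,48.426) → (107.172,38.594) → (85.776,46.085). Closed: final G1 returns to the first vertex.

G21
G90
G00 X15.356 Y66.090
M3 S336
G1 X81.539 Y85.143 F2684
G1 X116.266 Y142.369
G1 X103.832 Y127.981
G1 X150.498 Y174.447
G00 X54.565 Y58.911
M3 S336
G1 X161.709 Y107.429 F2684
G00 X85.776 Y46.085
M3 S336
G1 X75.944 Y66.510 F2684
G1 X83.435 Y87.906
G1 X103.860 Y97.738
G1 X125.256 Y90.247
G1 X135.088 Y69.822
G1 X127.597 Y48.426
G1 X107.172 Y38.594
G1 X85.776 Y46.085
M5
G00 X0.000 Y0.000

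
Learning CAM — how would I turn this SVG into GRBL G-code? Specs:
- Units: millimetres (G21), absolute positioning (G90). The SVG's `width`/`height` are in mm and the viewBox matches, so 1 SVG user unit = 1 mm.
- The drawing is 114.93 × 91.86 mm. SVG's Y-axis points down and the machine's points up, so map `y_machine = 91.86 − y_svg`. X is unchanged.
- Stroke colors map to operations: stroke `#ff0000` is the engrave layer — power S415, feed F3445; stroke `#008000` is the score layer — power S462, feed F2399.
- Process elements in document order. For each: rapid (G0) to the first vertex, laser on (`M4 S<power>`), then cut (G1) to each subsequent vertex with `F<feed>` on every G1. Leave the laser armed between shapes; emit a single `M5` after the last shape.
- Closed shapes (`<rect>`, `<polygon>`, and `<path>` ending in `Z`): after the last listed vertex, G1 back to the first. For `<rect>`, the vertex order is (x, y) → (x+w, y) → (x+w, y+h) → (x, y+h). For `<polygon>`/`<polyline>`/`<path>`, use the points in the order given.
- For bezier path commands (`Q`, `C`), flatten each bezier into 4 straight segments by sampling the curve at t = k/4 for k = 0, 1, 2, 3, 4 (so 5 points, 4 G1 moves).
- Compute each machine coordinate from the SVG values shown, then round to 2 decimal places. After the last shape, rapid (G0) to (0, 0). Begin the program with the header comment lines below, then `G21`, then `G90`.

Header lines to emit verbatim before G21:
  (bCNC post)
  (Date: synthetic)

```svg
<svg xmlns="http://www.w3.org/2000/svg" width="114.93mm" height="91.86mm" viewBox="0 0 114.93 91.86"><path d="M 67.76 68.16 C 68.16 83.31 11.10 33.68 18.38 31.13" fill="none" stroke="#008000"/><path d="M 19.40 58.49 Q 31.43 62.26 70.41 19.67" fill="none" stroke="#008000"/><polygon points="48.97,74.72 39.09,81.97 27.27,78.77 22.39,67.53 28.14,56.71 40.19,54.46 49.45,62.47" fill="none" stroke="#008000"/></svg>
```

(bCNC post)
(Date: synthetic)
G21
G90
G0 X67.76 Y23.70
M4 S462
G1 X59.19 Y22.74 F2399
G1 X40.49 Y35.58 F2399
G1 X23.08 Y51.74 F2399
G1 X18.38 Y60.73 F2399
G0 X19.40 Y33.37
M4 S462
G1 X27.10 Y34.38 F2399
G1 X38.17 Y41.19 F2399
G1 X52.60 Y53.79 F2399
G1 X70.41 Y72.19 F2399
G0 X48.97 Y17.14
M4 S462
G1 X39.09 Y9.89 F2399
G1 X27.27 Y13.09 F2399
G1 X22.39 Y24.33 F2399
G1 X28.14 Y35.15 F2399
G1 X40.19 Y37.40 F2399
G1 X49.45 Y29.39 F2399
G1 X48.97 Y17.14 F2399
M5
G0 X0.00 Y0.00

Since the viewBox matches the mm dimensions, user units are millimetres directly. The only transform is the Y-flip y_m = 91.86 − y_svg.

Shape 1 is a cubic bezier drawn with `<path>`. Its stroke #008000 means score at S462, F2399. After flipping Y the toolpath is (67.76,23.70) → (59.19,22.74) → (40.49,35.58) → (23.08,51.74) → (18.38,60.73).

Shape 2 is a quadratic bezier drawn with `<path>`. Its stroke #008000 means score at S462, F2399. After flipping Y the toolpath is (19.40,33.37) → (27.10,34.38) → (38.17,41.19) → (52.60,53.79) → (70.41,72.19).

Shape 3 is a regular polygon drawn with `<polygon>`. Its stroke #008000 means score at S462, F2399. After flipping Y the toolpath is (48.97,17.14) → (39.09,9.89) → (27.27,13.09) → (22.39,24.33) → (28.14,35.15) → (40.19,37.40) → (49.45,29.39) → (48.97,17.14), returning to the start.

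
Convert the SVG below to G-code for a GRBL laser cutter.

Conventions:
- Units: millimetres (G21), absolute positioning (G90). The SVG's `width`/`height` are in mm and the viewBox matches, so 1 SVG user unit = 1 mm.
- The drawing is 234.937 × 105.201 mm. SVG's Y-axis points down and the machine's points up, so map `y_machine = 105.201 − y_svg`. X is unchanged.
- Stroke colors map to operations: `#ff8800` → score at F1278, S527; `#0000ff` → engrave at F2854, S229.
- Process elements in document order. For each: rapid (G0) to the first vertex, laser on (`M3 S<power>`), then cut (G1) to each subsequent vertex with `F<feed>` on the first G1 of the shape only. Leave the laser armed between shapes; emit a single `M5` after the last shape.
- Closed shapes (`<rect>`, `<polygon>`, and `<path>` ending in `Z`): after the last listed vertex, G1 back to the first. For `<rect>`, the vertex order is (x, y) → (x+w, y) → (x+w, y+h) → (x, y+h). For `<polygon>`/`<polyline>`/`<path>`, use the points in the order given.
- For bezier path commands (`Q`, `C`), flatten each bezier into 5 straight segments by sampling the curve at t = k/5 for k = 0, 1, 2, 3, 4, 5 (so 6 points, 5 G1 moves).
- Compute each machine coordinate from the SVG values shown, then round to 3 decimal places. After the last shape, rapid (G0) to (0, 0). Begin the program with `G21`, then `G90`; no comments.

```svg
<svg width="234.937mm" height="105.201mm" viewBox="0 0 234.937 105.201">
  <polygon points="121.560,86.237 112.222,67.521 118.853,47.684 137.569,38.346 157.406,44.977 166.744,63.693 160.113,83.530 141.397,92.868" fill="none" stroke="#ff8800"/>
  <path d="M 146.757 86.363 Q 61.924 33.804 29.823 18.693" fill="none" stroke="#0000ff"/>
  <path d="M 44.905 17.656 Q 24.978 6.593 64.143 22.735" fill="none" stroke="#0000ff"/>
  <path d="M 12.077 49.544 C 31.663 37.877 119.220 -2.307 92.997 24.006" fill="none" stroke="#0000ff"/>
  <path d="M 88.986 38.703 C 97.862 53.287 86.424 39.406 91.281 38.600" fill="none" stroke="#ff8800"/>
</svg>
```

G21
G90
G0 X121.560 Y18.964
M3 S527
G1 X112.222 Y37.680 F1278
G1 X118.853 Y57.517
G1 X137.569 Y66.855
G1 X157.406 Y60.224
G1 X166.744 Y41.508
G1 X160.113 Y21.671
G1 X141.397 Y12.333
G1 X121.560 Y18.964
G0 X146.757 Y18.838
M3 S229
G1 X114.933 Y38.364 F2854
G1 X87.328 Y54.894
G1 X63.941 Y68.428
G1 X44.773 Y78.966
G1 X29.823 Y86.508
G0 X44.905 Y87.545
M3 S229
G1 X39.298 Y90.882 F2854
G1 X38.418 Y92.043
G1 X42.266 Y91.027
G1 X50.841 Y87.835
G1 X64.143 Y82.466
G0 X12.077 Y55.657
M3 S229
G1 X30.531 Y65.319 F2854
G1 X56.574 Y77.265
G1 X81.482 Y86.933
G1 X96.531 Y89.763
G1 X92.997 Y81.195
G0 X88.986 Y66.498
M3 S527
G1 X92.167 Y60.831 F1278
G1 X92.229 Y60.002
G1 X90.931 Y62.016
G1 X90.029 Y64.881
G1 X91.281 Y66.601
M5
G0 X0.000 Y0.000

viewBox `0 0 234.937 105.201` with mm width/height → 1 unit = 1 mm. Flip: y_m = 105.201 − y_svg.

**Shape 1** — `<polygon>` regular polygon, stroke `#ff8800` → score (S527, F1278). Machine vertices: (121.560,18.964) → (112.222,37.680) → (118.853,57.517) → (137.569,66.855) → (157.406,60.224) → (166.744,41.508) → (160.113,21.671) → (141.397,12.333) → (121.560,18.964). Closed: final G1 returns to the first vertex.

**Shape 2** — `<path>` quadratic bezier, stroke `#0000ff` → engrave (S229, F2854). Control points (SVG): P0=(146.757,86.363), P1=(61.924,33.804), P2=(29.823,18.693); sampled at t=k/5. Machine vertices: (146.757,18.838) → (114.933,38.364) → (87.328,54.894) → (63.941,68.428) → (44.773,78.966) → (29.823,86.508). Open path.

**Shape 3** — `<path>` quadratic bezier, stroke `#0000ff` → engrave (S229, F2854). Control points (SVG): P0=(44.905,17.656), P1=(24.978,6.593), P2=(64.143,22.735); sampled at t=k/5. Machine vertices: (44.905,87.545) → (39.298,90.882) → (38.418,92.043) → (42.266,91.027) → (50.841,87.835) → (64.143,82.466). Open path.

**Shape 4** — `<path>` cubic bezier, stroke `#0000ff` → engrave (S229, F2854). Control points (SVG): P0=(12.077,49.544), P1=(31.663,37.877), P2=(119.220,-2.307), P3=(92.997,24.006); sampled at t=k/5. Machine vertices: (12.077,55.657) → (30.531,65.319) → (56.574,77.265) → (81.482,86.933) → (96.531,89.763) → (92.997,81.195). Open path.

**Shape 5** — `<path>` cubic bezier, stroke `#ff8800` → score (S527, F1278). Control points (SVG): P0=(88.986,38.703), P1=(97.862,53.287), P2=(86.424,39.406), P3=(91.281,38.600); sampled at t=k/5. Machine vertices: (88.986,66.498) → (92.167,60.831) → (92.229,60.002) → (90.931,62.016) → (90.029,64.881) → (91.281,66.601). Open path.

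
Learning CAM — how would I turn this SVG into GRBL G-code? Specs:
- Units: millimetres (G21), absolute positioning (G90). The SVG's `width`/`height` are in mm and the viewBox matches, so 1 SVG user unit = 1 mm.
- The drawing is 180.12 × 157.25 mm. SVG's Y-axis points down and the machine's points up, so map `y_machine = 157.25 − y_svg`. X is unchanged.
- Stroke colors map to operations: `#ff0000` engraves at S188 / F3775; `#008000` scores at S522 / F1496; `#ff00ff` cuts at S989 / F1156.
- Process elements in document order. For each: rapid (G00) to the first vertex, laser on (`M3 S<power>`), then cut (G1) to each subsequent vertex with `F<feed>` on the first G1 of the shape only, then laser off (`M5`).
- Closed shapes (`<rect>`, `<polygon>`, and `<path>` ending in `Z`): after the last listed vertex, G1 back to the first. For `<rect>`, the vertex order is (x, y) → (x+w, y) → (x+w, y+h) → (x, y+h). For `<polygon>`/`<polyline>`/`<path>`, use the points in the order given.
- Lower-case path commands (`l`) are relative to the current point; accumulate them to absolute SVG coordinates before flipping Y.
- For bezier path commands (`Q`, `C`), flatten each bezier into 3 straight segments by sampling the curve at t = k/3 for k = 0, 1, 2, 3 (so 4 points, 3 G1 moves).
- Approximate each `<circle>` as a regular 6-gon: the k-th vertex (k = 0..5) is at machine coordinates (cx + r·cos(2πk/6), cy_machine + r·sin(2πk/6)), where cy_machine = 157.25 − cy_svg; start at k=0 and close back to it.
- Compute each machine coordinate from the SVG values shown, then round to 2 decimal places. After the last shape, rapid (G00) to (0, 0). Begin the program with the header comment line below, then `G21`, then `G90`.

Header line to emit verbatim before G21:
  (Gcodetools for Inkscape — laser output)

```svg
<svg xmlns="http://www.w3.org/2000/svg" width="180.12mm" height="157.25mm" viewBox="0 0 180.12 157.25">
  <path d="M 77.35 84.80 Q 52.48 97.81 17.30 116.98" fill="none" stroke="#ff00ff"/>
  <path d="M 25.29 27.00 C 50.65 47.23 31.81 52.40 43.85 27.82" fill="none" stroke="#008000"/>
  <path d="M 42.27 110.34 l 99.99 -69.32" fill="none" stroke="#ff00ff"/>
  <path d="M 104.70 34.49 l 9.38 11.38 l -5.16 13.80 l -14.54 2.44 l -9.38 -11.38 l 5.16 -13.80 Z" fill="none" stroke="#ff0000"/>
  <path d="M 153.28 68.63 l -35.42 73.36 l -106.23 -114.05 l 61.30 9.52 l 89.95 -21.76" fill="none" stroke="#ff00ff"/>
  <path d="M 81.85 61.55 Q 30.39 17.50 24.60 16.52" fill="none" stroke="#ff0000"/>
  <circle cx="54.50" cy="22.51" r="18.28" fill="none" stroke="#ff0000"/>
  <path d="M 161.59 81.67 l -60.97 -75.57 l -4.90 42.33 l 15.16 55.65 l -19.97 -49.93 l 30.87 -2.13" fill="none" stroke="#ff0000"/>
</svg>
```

(Gcodetools for Inkscape — laser output)
G21
G90
G00 X77.35 Y72.45
M3 S989
G1 X59.62 Y63.09 F1156
G1 X39.61 Y52.37
G1 X17.30 Y40.27
M5
G00 X25.29 Y130.25
M3 S522
G1 X38.70 Y115.58 F1496
G1 X39.32 Y114.22
G1 X43.85 Y129.43
M5
G00 X42.27 Y46.91
M3 S989
G1 X142.26 Y116.23 F1156
M5
G00 X104.70 Y122.76
M3 S188
G1 X114.08 Y111.38 F3775
G1 X108.92 Y97.58
G1 X94.38 Y95.14
G1 X85.00 Y106.52
G1 X90.16 Y120.32
G1 X104.70 Y122.76
M5
G00 X153.28 Y88.62
M3 S989
G1 X117.86 Y15.26 F1156
G1 X11.63 Y129.31
G1 X72.93 Y119.79
G1 X162.88 Y141.55
M5
G00 X81.85 Y95.70
M3 S188
G1 X52.62 Y120.28 F3775
G1 X33.53 Y135.29
G1 X24.60 Y140.73
M5
G00 X72.78 Y134.74
M3 S188
G1 X63.64 Y150.57 F3775
G1 X45.36 Y150.57
G1 X36.22 Y134.74
G1 X45.36 Y118.91
G1 X63.64 Y118.91
G1 X72.78 Y134.74
M5
G00 X161.59 Y75.58
M3 S188
G1 X100.62 Y151.15 F3775
G1 X95.72 Y108.82
G1 X110.88 Y53.17
G1 X90.91 Y103.10
G1 X121.78 Y105.23
M5
G00 X0.00 Y0.00

Since the viewBox matches the mm dimensions, user units are millimetres directly. The only transform is the Y-flip y_m = 157.25 − y_svg.

Shape 1 is a quadratic bezier drawn with `<path>`. Its stroke #ff00ff means cut at S989, F1156. After flipping Y the toolpath is (77.35,72.45) → (59.62,63.09) → (39.61,52.37) → (17.30,40.27).

Shape 2 is a cubic bezier drawn with `<path>`. Its stroke #008000 means score at S522, F1496. After flipping Y the toolpath is (25.29,130.25) → (38.70,115.58) → (39.32,114.22) → (43.85,129.43).

Shape 3 is a line segment drawn with `<path>`. Its stroke #ff00ff means cut at S989, F1156. After flipping Y the toolpath is (42.27,46.91) → (142.26,116.23).

Shape 4 is a regular polygon drawn with `<path>`. Its stroke #ff0000 means engrave at S188, F3775. After flipping Y the toolpath is (104.70,122.76) → (114.08,111.38) → (108.92,97.58) → (94.38,95.14) → (85.00,106.52) → (90.16,120.32) → (104.70,122.76), returning to the start.

Shape 5 is a open polyline drawn with `<path>`. Its stroke #ff00ff means cut at S989, F1156. After flipping Y the toolpath is (153.28,88.62) → (117.86,15.26) → (11.63,129.31) → (72.93,119.79) → (162.88,141.55).

Shape 6 is a quadratic bezier drawn with `<path>`. Its stroke #ff0000 means engrave at S188, F3775. After flipping Y the toolpath is (81.85,95.70) → (52.62,120.28) → (33.53,135.29) → (24.60,140.73).

Shape 7 is a circle drawn with `<circle>`. Its stroke #ff0000 means engrave at S188, F3775. After flipping Y the toolpath is (72.78,134.74) → (63.64,150.57) → (45.36,150.57) → (36.22,134.74) → (45.36,118.91) → (63.64,118.91) → (72.78,134.74), returning to the start.

Shape 8 is a open polyline drawn with `<path>`. Its stroke #ff0000 means engrave at S188, F3775. After flipping Y the toolpath is (161.59,75.58) → (100.62,151.15) → (95.72,108.82) → (110.88,53.17) → (90.91,103.10) → (121.78,105.23).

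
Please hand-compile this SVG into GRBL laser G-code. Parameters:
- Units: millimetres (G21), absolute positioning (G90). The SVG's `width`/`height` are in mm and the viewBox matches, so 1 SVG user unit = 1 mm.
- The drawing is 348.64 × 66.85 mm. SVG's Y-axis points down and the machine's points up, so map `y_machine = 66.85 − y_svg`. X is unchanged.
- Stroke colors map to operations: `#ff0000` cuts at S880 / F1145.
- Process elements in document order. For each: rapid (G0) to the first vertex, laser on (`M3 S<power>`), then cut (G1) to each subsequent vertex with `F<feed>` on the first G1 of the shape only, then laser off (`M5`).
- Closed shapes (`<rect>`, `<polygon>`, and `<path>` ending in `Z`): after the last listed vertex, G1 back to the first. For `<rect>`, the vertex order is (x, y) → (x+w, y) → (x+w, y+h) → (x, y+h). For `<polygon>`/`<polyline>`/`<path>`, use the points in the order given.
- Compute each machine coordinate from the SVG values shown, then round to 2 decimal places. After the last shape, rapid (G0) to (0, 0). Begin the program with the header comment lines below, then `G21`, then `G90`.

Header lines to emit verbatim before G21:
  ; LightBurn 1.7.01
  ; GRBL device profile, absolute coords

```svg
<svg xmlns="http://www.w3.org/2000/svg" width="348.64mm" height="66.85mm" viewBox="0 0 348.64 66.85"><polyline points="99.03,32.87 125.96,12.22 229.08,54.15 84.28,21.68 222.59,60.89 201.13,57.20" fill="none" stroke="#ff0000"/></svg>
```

1 u = 1 mm; y_m = 66.85 − y.

[1] `<polyline>` open polyline, #ff0000→cut S880 F1145: (99.03,33.98) → (125.96,54.63) → (229.08,12.70) → (84.28,45.17) → (222.59,5.96) → (201.13,9.65)

; LightBurn 1.7.01
; GRBL device profile, absolute coords
G21
G90
G0 X99.03 Y33.98
M3 S880
G1 X125.96 Y54.63 F1145
G1 X229.08 Y12.70
G1 X84.28 Y45.17
G1 X222.59 Y5.96
G1 X201.13 Y9.65
M5
G0 X0.00 Y0.00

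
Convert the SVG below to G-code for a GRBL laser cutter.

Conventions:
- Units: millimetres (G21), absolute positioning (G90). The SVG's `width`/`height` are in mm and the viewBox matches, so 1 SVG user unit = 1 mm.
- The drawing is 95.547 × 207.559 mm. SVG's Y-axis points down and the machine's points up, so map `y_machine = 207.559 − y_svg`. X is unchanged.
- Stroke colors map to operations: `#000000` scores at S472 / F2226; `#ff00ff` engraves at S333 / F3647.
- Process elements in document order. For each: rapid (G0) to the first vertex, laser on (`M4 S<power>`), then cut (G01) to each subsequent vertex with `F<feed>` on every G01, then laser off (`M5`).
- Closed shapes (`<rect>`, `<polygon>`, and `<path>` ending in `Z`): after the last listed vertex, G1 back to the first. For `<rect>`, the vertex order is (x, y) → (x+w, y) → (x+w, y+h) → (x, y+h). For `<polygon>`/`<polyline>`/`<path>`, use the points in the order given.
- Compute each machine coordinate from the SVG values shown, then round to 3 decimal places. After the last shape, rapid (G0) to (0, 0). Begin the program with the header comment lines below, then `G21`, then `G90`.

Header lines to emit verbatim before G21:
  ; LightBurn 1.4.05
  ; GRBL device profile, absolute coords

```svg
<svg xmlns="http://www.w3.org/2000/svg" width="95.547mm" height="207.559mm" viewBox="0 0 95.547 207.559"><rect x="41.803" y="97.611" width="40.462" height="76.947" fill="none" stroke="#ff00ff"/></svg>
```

Since the viewBox matches the mm dimensions, user units are millimetres directly. The only transform is the Y-flip y_m = 207.559 − y_svg.

Shape 1 is a rectangle drawn with `<rect>`. Its stroke #ff00ff means engrave at S333, F3647. After flipping Y the toolpath is (41.803,109.948) → (82.265,109.948) → (82.265,33.001) → (41.803,33.001) → (41.803,109.948), returning to the start.

; LightBurn 1.4.05
; GRBL device profile, absolute coords
G21
G90
G0 X41.803 Y109.948
M4 S333
G01 X82.265 Y109.948 F3647
G01 X82.265 Y33.001 F3647
G01 X41.803 Y33.001 F3647
G01 X41.803 Y109.948 F3647
M5
G0 X0.000 Y0.000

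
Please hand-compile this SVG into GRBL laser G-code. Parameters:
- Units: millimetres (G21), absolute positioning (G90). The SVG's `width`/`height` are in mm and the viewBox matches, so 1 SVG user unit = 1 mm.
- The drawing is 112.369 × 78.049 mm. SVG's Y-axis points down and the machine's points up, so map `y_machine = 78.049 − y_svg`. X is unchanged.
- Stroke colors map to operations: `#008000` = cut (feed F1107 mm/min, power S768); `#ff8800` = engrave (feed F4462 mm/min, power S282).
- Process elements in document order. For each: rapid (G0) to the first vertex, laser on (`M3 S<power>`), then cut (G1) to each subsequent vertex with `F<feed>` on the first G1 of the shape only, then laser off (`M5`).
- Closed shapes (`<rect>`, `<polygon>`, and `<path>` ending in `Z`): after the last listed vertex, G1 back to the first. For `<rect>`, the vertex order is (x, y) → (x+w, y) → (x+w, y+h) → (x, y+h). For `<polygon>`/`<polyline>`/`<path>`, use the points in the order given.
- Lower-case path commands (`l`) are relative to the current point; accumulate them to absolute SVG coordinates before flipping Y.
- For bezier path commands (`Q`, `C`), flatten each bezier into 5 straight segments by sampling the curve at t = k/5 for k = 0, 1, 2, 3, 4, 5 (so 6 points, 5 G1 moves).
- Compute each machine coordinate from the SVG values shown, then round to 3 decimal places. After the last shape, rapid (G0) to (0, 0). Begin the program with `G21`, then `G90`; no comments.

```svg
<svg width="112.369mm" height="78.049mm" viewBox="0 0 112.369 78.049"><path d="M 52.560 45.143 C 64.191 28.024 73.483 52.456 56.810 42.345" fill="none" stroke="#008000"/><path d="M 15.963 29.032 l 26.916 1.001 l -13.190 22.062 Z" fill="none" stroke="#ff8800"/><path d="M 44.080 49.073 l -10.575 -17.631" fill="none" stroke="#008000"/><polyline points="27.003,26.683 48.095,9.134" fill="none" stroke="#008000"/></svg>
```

G21
G90
G0 X52.560 Y32.906
M3 S768
G1 X59.069 Y38.800 F1107
G1 X63.882 Y38.374
G1 X65.866 Y35.281
G1 X63.887 Y33.174
G1 X56.810 Y35.704
M5
G0 X15.963 Y49.017
M3 S282
G1 X42.879 Y48.016 F4462
G1 X29.689 Y25.954
G1 X15.963 Y49.017
M5
G0 X44.080 Y28.976
M3 S768
G1 X33.505 Y46.607 F1107
M5
G0 X27.003 Y51.366
M3 S768
G1 X48.095 Y68.915 F1107
M5
G0 X0.000 Y0.000

viewBox `0 0 112.369 78.049` with mm width/height → 1 unit = 1 mm. Flip: y_m = 78.049 − y_svg.

**Shape 1** — `<path>` cubic bezier, stroke `#008000` → cut (S768, F1107). Control points (SVG): P0=(52.560,45.143), P1=(64.191,28.024), P2=(73.483,52.456), P3=(56.810,42.345); sampled at t=k/5. Machine vertices: (52.560,32.906) → (59.069,38.800) → (63.882,38.374) → (65.866,35.281) → (63.887,33.174) → (56.810,35.704). Open path.

**Shape 2** — `<path>` closed polygon, stroke `#ff8800` → engrave (S282, F4462). Machine vertices: (15.963,49.017) → (42.879,48.016) → (29.689,25.954) → (15.963,49.017). Closed: final G1 returns to the first vertex.

**Shape 3** — `<path>` line segment, stroke `#008000` → cut (S768, F1107). Machine vertices: (44.080,28.976) → (33.505,46.607). Open path.

**Shape 4** — `<polyline>` line segment, stroke `#008000` → cut (S768, F1107). Machine vertices: (27.003,51.366) → (48.095,68.915). Open path.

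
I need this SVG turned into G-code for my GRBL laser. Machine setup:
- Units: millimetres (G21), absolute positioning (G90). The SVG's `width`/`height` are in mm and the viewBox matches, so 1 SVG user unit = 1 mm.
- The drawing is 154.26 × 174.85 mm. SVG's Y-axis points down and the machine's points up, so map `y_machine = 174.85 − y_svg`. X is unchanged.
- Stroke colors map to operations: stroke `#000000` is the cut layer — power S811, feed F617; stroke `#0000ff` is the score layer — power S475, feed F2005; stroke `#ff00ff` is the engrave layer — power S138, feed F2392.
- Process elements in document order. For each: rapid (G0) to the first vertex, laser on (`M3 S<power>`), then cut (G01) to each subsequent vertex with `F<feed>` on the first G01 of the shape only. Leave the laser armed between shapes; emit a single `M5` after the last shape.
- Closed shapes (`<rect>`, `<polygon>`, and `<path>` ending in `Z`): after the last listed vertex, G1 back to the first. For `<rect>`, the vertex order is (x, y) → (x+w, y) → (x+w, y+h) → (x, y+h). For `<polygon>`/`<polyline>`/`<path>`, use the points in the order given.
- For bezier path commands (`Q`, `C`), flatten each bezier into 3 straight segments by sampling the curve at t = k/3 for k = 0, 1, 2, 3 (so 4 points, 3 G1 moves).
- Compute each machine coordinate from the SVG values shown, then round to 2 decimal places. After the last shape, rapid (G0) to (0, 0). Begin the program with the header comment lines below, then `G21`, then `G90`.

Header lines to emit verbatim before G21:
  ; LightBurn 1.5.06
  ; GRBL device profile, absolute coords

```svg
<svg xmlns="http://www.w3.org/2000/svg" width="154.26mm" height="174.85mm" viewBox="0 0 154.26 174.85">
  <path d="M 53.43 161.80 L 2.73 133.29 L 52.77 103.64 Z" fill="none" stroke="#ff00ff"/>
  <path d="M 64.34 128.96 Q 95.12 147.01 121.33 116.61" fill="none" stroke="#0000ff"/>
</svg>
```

1 u = 1 mm; y_m = 174.85 − y.

[1] `<path>` regular polygon, #ff00ff→engrave S138 F2392: (53.43,13.05) → (2.73,41.56) → (52.77,71.21) → (53.43,13.05) (closed)

[2] `<path>` quadratic bezier, #0000ff→score S475 F2005: (64.34,45.89) → (84.35,39.24) → (103.35,43.36) → (121.33,58.24)

; LightBurn 1.5.06
; GRBL device profile, absolute coords
G21
G90
G0 X53.43 Y13.05
M3 S138
G01 X2.73 Y41.56 F2392
G01 X52.77 Y71.21
G01 X53.43 Y13.05
G0 X64.34 Y45.89
M3 S475
G01 X84.35 Y39.24 F2005
G01 X103.35 Y43.36
G01 X121.33 Y58.24
M5
G0 X0.00 Y0.00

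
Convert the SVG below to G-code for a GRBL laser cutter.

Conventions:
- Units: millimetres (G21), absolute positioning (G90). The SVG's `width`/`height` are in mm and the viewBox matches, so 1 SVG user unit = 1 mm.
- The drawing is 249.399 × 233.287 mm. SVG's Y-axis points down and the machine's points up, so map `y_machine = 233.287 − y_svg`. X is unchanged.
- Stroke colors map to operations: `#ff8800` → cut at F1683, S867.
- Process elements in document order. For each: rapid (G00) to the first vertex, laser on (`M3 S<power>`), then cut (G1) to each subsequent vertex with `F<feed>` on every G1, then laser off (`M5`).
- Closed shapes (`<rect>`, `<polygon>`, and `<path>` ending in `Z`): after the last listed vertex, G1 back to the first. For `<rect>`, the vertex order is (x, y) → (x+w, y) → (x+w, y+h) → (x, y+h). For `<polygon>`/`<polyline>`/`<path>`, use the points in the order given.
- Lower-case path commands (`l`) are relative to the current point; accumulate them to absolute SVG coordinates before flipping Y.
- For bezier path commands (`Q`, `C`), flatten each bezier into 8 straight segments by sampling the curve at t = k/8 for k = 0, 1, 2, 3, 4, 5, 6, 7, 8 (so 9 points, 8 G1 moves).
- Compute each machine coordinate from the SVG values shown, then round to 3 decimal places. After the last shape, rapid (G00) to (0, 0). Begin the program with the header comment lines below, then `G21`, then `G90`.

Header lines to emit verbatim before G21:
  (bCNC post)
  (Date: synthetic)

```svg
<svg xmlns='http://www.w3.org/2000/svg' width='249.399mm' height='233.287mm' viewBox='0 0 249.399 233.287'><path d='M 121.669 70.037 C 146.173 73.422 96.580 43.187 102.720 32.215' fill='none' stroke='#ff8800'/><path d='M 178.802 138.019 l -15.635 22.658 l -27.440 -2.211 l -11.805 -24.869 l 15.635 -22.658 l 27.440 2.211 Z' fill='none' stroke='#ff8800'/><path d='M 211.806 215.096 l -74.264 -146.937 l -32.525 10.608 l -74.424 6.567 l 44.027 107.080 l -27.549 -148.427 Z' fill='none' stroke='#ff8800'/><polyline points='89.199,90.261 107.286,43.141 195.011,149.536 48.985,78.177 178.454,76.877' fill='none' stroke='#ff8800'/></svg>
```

1 u = 1 mm; y_m = 233.287 − y.

[1] `<path>` cubic bezier, #ff8800→cut S867 F1683: (121.669,163.250) → (127.638,163.453) → (128.182,166.189) → (124.823,170.837) → (119.081,176.777) → (112.478,183.391) → (106.536,190.057) → (102.776,196.158) → (102.720,201.072)

[2] `<path>` regular polygon, #ff8800→cut S867 F1683: (178.802,95.268) → (163.167,72.610) → (135.727,74.821) → (123.922,99.690) → (139.557,122.348) → (166.997,120.137) → (178.802,95.268) (closed)

[3] `<path>` closed polygon, #ff8800→cut S867 F1683: (211.806,18.191) → (137.542,165.128) → (105.017,154.520) → (30.593,147.953) → (74.620,40.873) → (47.071,189.300) → (211.806,18.191) (closed)

[4] `<polyline>` open polyline, #ff8800→cut S867 F1683: (89.199,143.026) → (107.286,190.146) → (195.011,83.751) → (48.985,155.110) → (178.454,156.410)

(bCNC post)
(Date: synthetic)
G21
G90
G00 X121.669 Y163.250
M3 S867
G1 X127.638 Y163.453 F1683
G1 X128.182 Y166.189 F1683
G1 X124.823 Y170.837 F1683
G1 X119.081 Y176.777 F1683
G1 X112.478 Y183.391 F1683
G1 X106.536 Y190.057 F1683
G1 X102.776 Y196.158 F1683
G1 X102.720 Y201.072 F1683
M5
G00 X178.802 Y95.268
M3 S867
G1 X163.167 Y72.610 F1683
G1 X135.727 Y74.821 F1683
G1 X123.922 Y99.690 F1683
G1 X139.557 Y122.348 F1683
G1 X166.997 Y120.137 F1683
G1 X178.802 Y95.268 F1683
M5
G00 X211.806 Y18.191
M3 S867
G1 X137.542 Y165.128 F1683
G1 X105.017 Y154.520 F1683
G1 X30.593 Y147.953 F1683
G1 X74.620 Y40.873 F1683
G1 X47.071 Y189.300 F1683
G1 X211.806 Y18.191 F1683
M5
G00 X89.199 Y143.026
M3 S867
G1 X107.286 Y190.146 F1683
G1 X195.011 Y83.751 F1683
G1 X48.985 Y155.110 F1683
G1 X178.454 Y156.410 F1683
M5
G00 X0.000 Y0.000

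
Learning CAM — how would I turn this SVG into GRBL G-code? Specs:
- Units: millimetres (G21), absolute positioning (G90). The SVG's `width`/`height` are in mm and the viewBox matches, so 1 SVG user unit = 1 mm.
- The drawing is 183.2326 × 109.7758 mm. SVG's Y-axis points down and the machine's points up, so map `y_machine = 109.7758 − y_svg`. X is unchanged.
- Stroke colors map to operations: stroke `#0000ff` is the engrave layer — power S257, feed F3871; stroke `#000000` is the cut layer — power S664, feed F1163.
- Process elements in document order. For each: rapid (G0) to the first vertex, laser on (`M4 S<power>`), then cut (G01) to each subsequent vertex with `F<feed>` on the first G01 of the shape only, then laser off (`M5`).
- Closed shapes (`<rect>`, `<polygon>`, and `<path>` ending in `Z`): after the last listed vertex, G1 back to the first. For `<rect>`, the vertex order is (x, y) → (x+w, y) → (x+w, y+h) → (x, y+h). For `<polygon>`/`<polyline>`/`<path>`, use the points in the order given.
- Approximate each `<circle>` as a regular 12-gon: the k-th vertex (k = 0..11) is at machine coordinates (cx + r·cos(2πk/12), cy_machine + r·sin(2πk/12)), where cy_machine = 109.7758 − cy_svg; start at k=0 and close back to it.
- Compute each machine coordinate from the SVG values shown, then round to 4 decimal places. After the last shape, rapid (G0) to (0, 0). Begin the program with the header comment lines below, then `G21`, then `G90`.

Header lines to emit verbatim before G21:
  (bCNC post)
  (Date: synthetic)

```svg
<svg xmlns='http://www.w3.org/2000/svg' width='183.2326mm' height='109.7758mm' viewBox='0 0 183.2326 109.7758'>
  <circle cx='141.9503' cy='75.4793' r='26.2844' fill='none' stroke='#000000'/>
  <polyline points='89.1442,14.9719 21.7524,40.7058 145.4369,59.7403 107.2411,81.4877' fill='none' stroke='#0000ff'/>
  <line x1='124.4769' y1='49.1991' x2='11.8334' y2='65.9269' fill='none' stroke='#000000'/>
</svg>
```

(bCNC post)
(Date: synthetic)
G21
G90
G0 X168.2347 Y34.2965
M4 S664
G01 X164.7133 Y47.4387 F1163
G01 X155.0925 Y57.0595
G01 X141.9503 Y60.5809
G01 X128.8081 Y57.0595
G01 X119.1873 Y47.4387
G01 X115.6659 Y34.2965
G01 X119.1873 Y21.1543
G01 X128.8081 Y11.5335
G01 X141.9503 Y8.0121
G01 X155.0925 Y11.5335
G01 X164.7133 Y21.1543
G01 X168.2347 Y34.2965
M5
G0 X89.1442 Y94.8039
M4 S257
G01 X21.7524 Y69.0700 F3871
G01 X145.4369 Y50.0355
G01 X107.2411 Y28.2881
M5
G0 X124.4769 Y60.5767
M4 S664
G01 X11.8334 Y43.8489 F1163
M5
G0 X0.0000 Y0.0000

Since the viewBox matches the mm dimensions, user units are millimetres directly. The only transform is the Y-flip y_m = 109.7758 − y_svg.

Shape 1 is a circle drawn with `<circle>`. Its stroke #000000 means cut at S664, F1163. After flipping Y the toolpath is (168.2347,34.2965) → (164.7133,47.4387) → (155.0925,57.0595) → (141.9503,60.5809) → (128.8081,57.0595) → (119.1873,47.4387) → (115.6659,34.2965) → (119.1873,21.1543) → (128.8081,11.5335) → (141.9503,8.0121) → (155.0925,11.5335) → (164.7133,21.1543) → (168.2347,34.2965), returning to the start.

Shape 2 is a open polyline drawn with `<polyline>`. Its stroke #0000ff means engrave at S257, F3871. After flipping Y the toolpath is (89.1442,94.8039) → (21.7524,69.0700) → (145.4369,50.0355) → (107.2411,28.2881).

Shape 3 is a line segment drawn with `<line>`. Its stroke #000000 means cut at S664, F1163. After flipping Y the toolpath is (124.4769,60.5767) → (11.8334,43.8489).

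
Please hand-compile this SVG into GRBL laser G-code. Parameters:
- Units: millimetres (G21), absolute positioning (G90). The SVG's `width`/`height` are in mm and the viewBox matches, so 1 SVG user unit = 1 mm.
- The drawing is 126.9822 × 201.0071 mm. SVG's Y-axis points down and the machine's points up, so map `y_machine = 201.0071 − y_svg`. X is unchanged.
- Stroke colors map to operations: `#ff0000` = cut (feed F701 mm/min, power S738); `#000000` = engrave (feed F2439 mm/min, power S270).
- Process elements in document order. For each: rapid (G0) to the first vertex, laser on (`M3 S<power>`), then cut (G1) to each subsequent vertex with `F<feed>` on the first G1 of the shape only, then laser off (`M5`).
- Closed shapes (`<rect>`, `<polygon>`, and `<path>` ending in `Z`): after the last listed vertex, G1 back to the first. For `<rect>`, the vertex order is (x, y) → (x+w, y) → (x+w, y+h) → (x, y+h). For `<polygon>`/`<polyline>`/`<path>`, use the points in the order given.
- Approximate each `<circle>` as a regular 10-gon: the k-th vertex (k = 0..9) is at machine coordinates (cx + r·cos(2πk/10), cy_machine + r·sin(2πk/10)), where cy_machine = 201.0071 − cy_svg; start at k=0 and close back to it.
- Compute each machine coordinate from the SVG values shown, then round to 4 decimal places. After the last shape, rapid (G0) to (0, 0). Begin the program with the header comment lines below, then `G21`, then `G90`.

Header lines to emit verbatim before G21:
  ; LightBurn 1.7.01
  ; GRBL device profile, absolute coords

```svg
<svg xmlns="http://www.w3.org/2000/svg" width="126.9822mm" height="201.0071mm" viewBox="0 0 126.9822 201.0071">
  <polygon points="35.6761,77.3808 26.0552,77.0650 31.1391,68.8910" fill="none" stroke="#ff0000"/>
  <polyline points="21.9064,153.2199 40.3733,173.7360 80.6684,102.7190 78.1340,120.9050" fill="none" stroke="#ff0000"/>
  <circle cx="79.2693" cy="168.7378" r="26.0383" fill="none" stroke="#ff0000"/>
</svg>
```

; LightBurn 1.7.01
; GRBL device profile, absolute coords
G21
G90
G0 X35.6761 Y123.6263
M3 S738
G1 X26.0552 Y123.9421 F701
G1 X31.1391 Y132.1161
G1 X35.6761 Y123.6263
M5
G0 X21.9064 Y47.7872
M3 S738
G1 X40.3733 Y27.2711 F701
G1 X80.6684 Y98.2881
G1 X78.1340 Y80.1021
M5
G0 X105.3076 Y32.2693
M3 S738
G1 X100.3347 Y47.5742 F701
G1 X87.3156 Y57.0332
G1 X71.2230 Y57.0332
G1 X58.2039 Y47.5742
G1 X53.2310 Y32.2693
G1 X58.2039 Y16.9644
G1 X71.2230 Y7.5054
G1 X87.3156 Y7.5054
G1 X100.3347 Y16.9644
G1 X105.3076 Y32.2693
M5
G0 X0.0000 Y0.0000

viewBox `0 0 126.9822 201.0071` with mm width/height → 1 unit = 1 mm. Flip: y_m = 201.0071 − y_svg.

**Shape 1** — `<polygon>` regular polygon, stroke `#ff0000` → cut (S738, F701). Machine vertices: (35.6761,123.6263) → (26.0552,123.9421) → (31.1391,132.1161) → (35.6761,123.6263). Closed: final G1 returns to the first vertex.

**Shape 2** — `<polyline>` open polyline, stroke `#ff0000` → cut (S738, F701). Machine vertices: (21.9064,47.7872) → (40.3733,27.2711) → (80.6684,98.2881) → (78.1340,80.1021). Open path.

**Shape 3** — `<circle>` circle, stroke `#ff0000` → cut (S738, F701). Machine vertices: (105.3076,32.2693) → (100.3347,47.5742) → (87.3156,57.0332) → (71.2230,57.0332) → (58.2039,47.5742) → (53.2310,32.2693) → (58.2039,16.9644) → (71.2230,7.5054) → (87.3156,7.5054) → (100.3347,16.9644) → (105.3076,32.2693). Closed: final G1 returns to the first vertex.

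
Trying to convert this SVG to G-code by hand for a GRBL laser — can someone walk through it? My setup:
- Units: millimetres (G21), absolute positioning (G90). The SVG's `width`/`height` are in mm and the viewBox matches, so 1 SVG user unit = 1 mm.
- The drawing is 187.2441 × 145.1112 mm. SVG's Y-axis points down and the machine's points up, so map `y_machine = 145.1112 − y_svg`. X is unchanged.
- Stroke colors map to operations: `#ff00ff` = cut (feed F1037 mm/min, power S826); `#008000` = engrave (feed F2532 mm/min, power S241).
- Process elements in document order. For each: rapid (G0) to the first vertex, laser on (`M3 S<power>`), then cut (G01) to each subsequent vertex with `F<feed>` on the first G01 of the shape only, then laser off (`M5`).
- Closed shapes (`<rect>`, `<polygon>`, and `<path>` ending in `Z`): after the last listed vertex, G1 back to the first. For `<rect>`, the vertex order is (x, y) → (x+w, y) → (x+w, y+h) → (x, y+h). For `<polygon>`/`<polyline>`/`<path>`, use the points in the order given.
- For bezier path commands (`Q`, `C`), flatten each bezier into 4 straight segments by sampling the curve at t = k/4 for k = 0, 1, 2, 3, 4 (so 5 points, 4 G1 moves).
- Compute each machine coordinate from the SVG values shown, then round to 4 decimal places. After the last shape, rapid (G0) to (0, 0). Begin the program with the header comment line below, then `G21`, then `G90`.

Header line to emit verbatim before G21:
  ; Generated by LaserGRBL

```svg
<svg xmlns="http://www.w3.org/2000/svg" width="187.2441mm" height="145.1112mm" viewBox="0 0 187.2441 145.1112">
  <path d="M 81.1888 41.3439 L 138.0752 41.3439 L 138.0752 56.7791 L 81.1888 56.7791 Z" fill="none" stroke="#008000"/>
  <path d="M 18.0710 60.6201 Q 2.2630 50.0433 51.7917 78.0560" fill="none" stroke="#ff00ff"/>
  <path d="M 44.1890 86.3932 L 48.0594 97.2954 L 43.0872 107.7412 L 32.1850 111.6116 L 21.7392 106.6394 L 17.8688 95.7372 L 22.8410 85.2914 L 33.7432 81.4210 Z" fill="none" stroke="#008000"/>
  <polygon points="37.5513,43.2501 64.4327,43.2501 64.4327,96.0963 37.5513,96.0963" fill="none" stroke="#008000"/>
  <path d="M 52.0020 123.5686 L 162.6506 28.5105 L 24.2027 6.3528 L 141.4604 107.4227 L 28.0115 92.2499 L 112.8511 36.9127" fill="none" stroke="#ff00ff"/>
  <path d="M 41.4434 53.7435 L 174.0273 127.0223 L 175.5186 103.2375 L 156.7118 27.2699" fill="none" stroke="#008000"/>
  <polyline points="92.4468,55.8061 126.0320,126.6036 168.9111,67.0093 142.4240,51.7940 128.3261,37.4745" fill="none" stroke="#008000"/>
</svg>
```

; Generated by LaserGRBL
G21
G90
G0 X81.1888 Y103.7673
M3 S241
G01 X138.0752 Y103.7673 F2532
G01 X138.0752 Y88.3321
G01 X81.1888 Y88.3321
G01 X81.1888 Y103.7673
M5
G0 X18.0710 Y84.4911
M3 S826
G01 X14.2505 Y87.3677 F1037
G01 X18.5972 Y85.4205
G01 X31.1109 Y78.6497
G01 X51.7917 Y67.0552
M5
G0 X44.1890 Y58.7180
M3 S241
G01 X48.0594 Y47.8158 F2532
G01 X43.0872 Y37.3700
G01 X32.1850 Y33.4996
G01 X21.7392 Y38.4718
G01 X17.8688 Y49.3740
G01 X22.8410 Y59.8198
G01 X33.7432 Y63.6902
G01 X44.1890 Y58.7180
M5
G0 X37.5513 Y101.8611
M3 S241
G01 X64.4327 Y101.8611 F2532
G01 X64.4327 Y49.0149
G01 X37.5513 Y49.0149
G01 X37.5513 Y101.8611
M5
G0 X52.0020 Y21.5426
M3 S826
G01 X162.6506 Y116.6007 F1037
G01 X24.2027 Y138.7584
G01 X141.4604 Y37.6885
G01 X28.0115 Y52.8613
G01 X112.8511 Y108.1985
M5
G0 X41.4434 Y91.3677
M3 S241
G01 X174.0273 Y18.0889 F2532
G01 X175.5186 Y41.8737
G01 X156.7118 Y117.8413
M5
G0 X92.4468 Y89.3051
M3 S241
G01 X126.0320 Y18.5076 F2532
G01 X168.9111 Y78.1019
G01 X142.4240 Y93.3172
G01 X128.3261 Y107.6367
M5
G0 X0.0000 Y0.0000

1 u = 1 mm; y_m = 145.1112 − y.

[1] `<path>` rectangle, #008000→engrave S241 F2532: (81.1888,103.7673) → (138.0752,103.7673) → (138.0752,88.3321) → (81.1888,88.3321) → (81.1888,103.7673) (closed)

[2] `<path>` quadratic bezier, #ff00ff→cut S826 F1037: (18.0710,84.4911) → (14.2505,87.3677) → (18.5972,85.4205) → (31.1109,78.6497) → (51.7917,67.0552)

[3] `<path>` regular polygon, #008000→engrave S241 F2532: (44.1890,58.7180) → (48.0594,47.8158) → (43.0872,37.3700) → (32.1850,33.4996) → (21.7392,38.4718) → (17.8688,49.3740) → (22.8410,59.8198) → (33.7432,63.6902) → (44.1890,58.7180) (closed)

[4] `<polygon>` rectangle, #008000→engrave S241 F2532: (37.5513,101.8611) → (64.4327,101.8611) → (64.4327,49.0149) → (37.5513,49.0149) → (37.5513,101.8611) (closed)

[5] `<path>` open polyline, #ff00ff→cut S826 F1037: (52.0020,21.5426) → (162.6506,116.6007) → (24.2027,138.7584) → (141.4604,37.6885) → (28.0115,52.8613) → (112.8511,108.1985)

[6] `<path>` open polyline, #008000→engrave S241 F2532: (41.4434,91.3677) → (174.0273,18.0889) → (175.5186,41.8737) → (156.7118,117.8413)

[7] `<polyline>` open polyline, #008000→engrave S241 F2532: (92.4468,89.3051) → (126.0320,18.5076) → (168.9111,78.1019) → (142.4240,93.3172) → (128.3261,107.6367)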